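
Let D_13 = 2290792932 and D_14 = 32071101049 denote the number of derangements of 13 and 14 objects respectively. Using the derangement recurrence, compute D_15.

D_15 = (15-1)·(D_14 + D_13) = 14·(32071101049 + 2290792932) = 14·34361893981 = 481066515734.

481066515734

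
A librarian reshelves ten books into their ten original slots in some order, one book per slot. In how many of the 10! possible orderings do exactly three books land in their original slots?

222480

Choose which 3 of the 10 are fixed: C(10,3) = 120.
The other 7 form a derangement: !7 = 1854.
Total: 120 × 1854 = 222480.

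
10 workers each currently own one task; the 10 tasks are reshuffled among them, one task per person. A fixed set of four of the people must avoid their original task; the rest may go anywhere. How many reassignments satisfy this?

2399760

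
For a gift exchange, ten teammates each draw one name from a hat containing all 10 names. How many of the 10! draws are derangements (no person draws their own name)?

1334961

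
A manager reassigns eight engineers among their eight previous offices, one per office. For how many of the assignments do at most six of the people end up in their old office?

# with exactly i fixed is C(8,i)·!(8-i); sum over i=0..6:
  i=0: C(8,0)·!8 = 1·14833 = 14833
  i=1: C(8,1)·!7 = 8·1854 = 14832
  i=2: C(8,2)·!6 = 28·265 = 7420
  i=3: C(8,3)·!5 = 56·44 = 2464
  i=4: C(8,4)·!4 = 70·9 = 630
  i=5: C(8,5)·!3 = 56·2 = 112
  i=6: C(8,6)·!2 = 28·1 = 28
Total = 40319.

40319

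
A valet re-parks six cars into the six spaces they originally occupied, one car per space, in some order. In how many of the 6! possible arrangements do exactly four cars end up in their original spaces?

15

Pick the 4 fixed positions: C(6,4) = 15 ways.
The remaining 2 must be deranged: !2 = 1.
Total: 15 × 1 = 15.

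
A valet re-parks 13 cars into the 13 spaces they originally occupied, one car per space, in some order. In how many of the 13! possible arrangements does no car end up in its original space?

2290792932

By inclusion-exclusion, !13 = Σ (-1)^k · 13!/k! for k=0..13
= 13! - 13!/1! + 13!/2! - 13!/3! + 13!/4! - 13!/5! + 13!/6! - 13!/7! + 13!/8! - 13!/9! + 13!/10! - 13!/11! + 13!/12! - 13!/13!
= 6227020800 - 6227020800 + 3113510400 - 1037836800 + 259459200 - 51891840 + 8648640 - 1235520 + 154440 - 17160 + 1716 - 156 + 13 - 1
= 2290792932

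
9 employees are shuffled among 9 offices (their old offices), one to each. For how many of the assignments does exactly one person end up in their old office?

Pick the single fixed position: C(9,1) = 9 ways.
The remaining 8 must be deranged: !8 = 14833.
Total: 9 × 14833 = 133497.

133497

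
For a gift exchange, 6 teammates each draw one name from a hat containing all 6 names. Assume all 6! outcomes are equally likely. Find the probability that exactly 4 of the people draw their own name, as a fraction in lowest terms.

Favorable outcomes: C(6,4)·!2 = 15·1 = 15.
Total outcomes: 6! = 720.
Probability = 15/720 = 1/48.

1/48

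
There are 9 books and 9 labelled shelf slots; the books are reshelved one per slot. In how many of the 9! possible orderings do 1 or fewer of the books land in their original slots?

# with exactly i fixed is C(9,i)·!(9-i); sum over i=0..1:
  i=0: C(9,0)·!9 = 1·133496 = 133496
  i=1: C(9,1)·!8 = 9·14833 = 133497
Total = 266993.

266993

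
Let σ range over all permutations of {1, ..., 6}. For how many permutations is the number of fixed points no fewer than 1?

# with exactly i fixed is C(6,i)·!(6-i); sum over i=1..6:
  i=1: C(6,1)·!5 = 6·44 = 264
  i=2: C(6,2)·!4 = 15·9 = 135
  i=3: C(6,3)·!3 = 20·2 = 40
  i=4: C(6,4)·!2 = 15·1 = 15
  i=5: C(6,5)·!1 = 6·0 = 0
  i=6: C(6,6)·!0 = 1·1 = 1
Total = 455.

455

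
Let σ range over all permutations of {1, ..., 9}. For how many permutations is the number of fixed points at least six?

205

Sum C(9,i)·!(9-i) for i = 6..9:
  i=6: C(9,6)·!3 = 84·2 = 168
  i=7: C(9,7)·!2 = 36·1 = 36
  i=8: C(9,8)·!1 = 9·0 = 0
  i=9: C(9,9)·!0 = 1·1 = 1
Total = 205.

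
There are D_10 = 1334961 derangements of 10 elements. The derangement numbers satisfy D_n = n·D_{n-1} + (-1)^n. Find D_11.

14684570

D_11 = 11·1334961 - 1 = 14684570.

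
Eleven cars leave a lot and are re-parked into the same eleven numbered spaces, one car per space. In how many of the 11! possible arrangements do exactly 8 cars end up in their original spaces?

330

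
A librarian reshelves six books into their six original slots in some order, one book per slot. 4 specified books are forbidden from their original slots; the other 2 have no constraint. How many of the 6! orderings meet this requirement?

362

Let A_j be the event that the j-th constrained one is fixed. By inclusion-exclusion over the 4 events:
Σ_{j=0}^{4} (-1)^j C(4,j)(6-j)!
= C(4,0)·6! - C(4,1)·5! + C(4,2)·4! - C(4,3)·3! + C(4,4)·2!
= 720 - 480 + 144 - 24 + 2
= 362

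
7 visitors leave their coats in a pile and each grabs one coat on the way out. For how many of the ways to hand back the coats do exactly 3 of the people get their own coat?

Pick the 3 fixed positions: C(7,3) = 35 ways.
The remaining 4 must be deranged: !4 = 9.
Total: 35 × 9 = 315.

315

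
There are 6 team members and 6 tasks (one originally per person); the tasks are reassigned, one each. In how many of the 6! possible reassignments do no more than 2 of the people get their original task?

664

Sum C(6,i)·!(6-i) for i = 0..2:
  i=0: C(6,0)·!6 = 1·265 = 265
  i=1: C(6,1)·!5 = 6·44 = 264
  i=2: C(6,2)·!4 = 15·9 = 135
Total = 664.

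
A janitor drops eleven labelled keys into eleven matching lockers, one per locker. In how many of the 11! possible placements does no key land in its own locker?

14684570

By inclusion-exclusion, !11 = Σ (-1)^k · 11!/k! for k=0..11
= 11! - 11!/1! + 11!/2! - 11!/3! + 11!/4! - 11!/5! + 11!/6! - 11!/7! + 11!/8! - 11!/9! + 11!/10! - 11!/11!
= 39916800 - 39916800 + 19958400 - 6652800 + 1663200 - 332640 + 55440 - 7920 + 990 - 110 + 11 - 1
= 14684570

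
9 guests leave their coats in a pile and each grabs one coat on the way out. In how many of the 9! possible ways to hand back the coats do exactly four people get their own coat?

5544

Choose which 4 of the 9 are fixed: C(9,4) = 126.
The other 5 form a derangement: !5 = 44.
Total: 126 × 44 = 5544.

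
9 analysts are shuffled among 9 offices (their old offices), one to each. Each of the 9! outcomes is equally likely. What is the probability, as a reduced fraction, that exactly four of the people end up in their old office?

Favorable outcomes: C(9,4)·!5 = 126·44 = 5544.
Total outcomes: 9! = 362880.
Probability = 5544/362880 = 11/720.

11/720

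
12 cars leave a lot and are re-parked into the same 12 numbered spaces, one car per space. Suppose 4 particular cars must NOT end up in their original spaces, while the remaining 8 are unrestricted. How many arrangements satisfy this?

339696000

Inclusion-exclusion on the 4 forbidden self-matches:
Σ_{j=0}^{4} (-1)^j C(4,j)(12-j)!
= C(4,0)·12! - C(4,1)·11! + C(4,2)·10! - C(4,3)·9! + C(4,4)·8!
= 479001600 - 159667200 + 21772800 - 1451520 + 40320
= 339696000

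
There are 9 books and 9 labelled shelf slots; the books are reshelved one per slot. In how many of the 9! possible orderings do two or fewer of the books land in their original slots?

Sum C(9,i)·!(9-i) for i = 0..2:
  i=0: C(9,0)·!9 = 1·133496 = 133496
  i=1: C(9,1)·!8 = 9·14833 = 133497
  i=2: C(9,2)·!7 = 36·1854 = 66744
Total = 333737.

333737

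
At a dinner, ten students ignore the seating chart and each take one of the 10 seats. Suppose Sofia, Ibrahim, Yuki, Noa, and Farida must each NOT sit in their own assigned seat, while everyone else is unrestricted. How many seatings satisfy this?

2170680

Let A_j be the event that the j-th constrained one is fixed. By inclusion-exclusion over the 5 events:
Σ_{j=0}^{5} (-1)^j C(5,j)(10-j)!
= C(5,0)·10! - C(5,1)·9! + C(5,2)·8! - C(5,3)·7! + C(5,4)·6! - C(5,5)·5!
= 3628800 - 1814400 + 403200 - 50400 + 3600 - 120
= 2170680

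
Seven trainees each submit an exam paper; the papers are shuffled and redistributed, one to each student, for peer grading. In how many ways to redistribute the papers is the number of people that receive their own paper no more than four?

5018

Sum C(7,i)·!(7-i) for i = 0..4:
  i=0: C(7,0)·!7 = 1·1854 = 1854
  i=1: C(7,1)·!6 = 7·265 = 1855
  i=2: C(7,2)·!5 = 21·44 = 924
  i=3: C(7,3)·!4 = 35·9 = 315
  i=4: C(7,4)·!3 = 35·2 = 70
Total = 5018.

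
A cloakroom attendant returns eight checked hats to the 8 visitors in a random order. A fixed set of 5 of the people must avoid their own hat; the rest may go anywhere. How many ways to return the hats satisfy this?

21234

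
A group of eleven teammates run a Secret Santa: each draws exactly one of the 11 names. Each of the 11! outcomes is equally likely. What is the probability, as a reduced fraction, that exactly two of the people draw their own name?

Favorable outcomes: C(11,2)·!9 = 55·133496 = 7342280.
Total outcomes: 11! = 39916800.
Probability = 7342280/39916800 = 16687/90720.

16687/90720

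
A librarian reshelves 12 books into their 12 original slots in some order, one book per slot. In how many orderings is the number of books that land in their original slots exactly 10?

66

Pick the 10 fixed positions: C(12,10) = 66 ways.
The remaining 2 must be deranged: !2 = 1.
Total: 66 × 1 = 66.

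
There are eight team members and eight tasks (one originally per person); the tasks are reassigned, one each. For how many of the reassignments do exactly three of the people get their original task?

Pick the 3 fixed positions: C(8,3) = 56 ways.
The other 5 form a derangement: !5 = 44.
Total: 56 × 44 = 2464.

2464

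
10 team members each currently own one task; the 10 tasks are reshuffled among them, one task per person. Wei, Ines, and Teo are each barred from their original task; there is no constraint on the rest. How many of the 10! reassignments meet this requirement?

2656080

Inclusion-exclusion on the 3 forbidden self-matches:
Σ_{j=0}^{3} (-1)^j C(3,j)(10-j)!
= C(3,0)·10! - C(3,1)·9! + C(3,2)·8! - C(3,3)·7!
= 3628800 - 1088640 + 120960 - 5040
= 2656080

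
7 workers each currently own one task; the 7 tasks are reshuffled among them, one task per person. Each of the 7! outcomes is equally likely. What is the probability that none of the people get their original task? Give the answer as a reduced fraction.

103/280

Favorable outcomes: !7 = 1854.
Total outcomes: 7! = 5040.
Probability = 1854/5040 = 103/280.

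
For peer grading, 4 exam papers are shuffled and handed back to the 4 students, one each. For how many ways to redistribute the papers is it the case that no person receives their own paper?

9

Use !n = (n-1)(!(n-1) + !(n-2)).
!4 = 3·(2 + 1) = 3·3 = 9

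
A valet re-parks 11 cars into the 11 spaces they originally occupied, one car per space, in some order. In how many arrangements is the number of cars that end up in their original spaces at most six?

# with exactly i fixed is C(11,i)·!(11-i); sum over i=0..6:
  i=0: C(11,0)·!11 = 1·14684570 = 14684570
  i=1: C(11,1)·!10 = 11·1334961 = 14684571
  i=2: C(11,2)·!9 = 55·133496 = 7342280
  i=3: C(11,3)·!8 = 165·14833 = 2447445
  i=4: C(11,4)·!7 = 330·1854 = 611820
  i=5: C(11,5)·!6 = 462·265 = 122430
  i=6: C(11,6)·!5 = 462·44 = 20328
Total = 39913444.

39913444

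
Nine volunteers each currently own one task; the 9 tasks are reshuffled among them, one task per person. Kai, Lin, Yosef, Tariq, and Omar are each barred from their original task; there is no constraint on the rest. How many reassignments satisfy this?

205056

Inclusion-exclusion on the 5 forbidden self-matches:
Σ_{j=0}^{5} (-1)^j C(5,j)(9-j)!
= C(5,0)·9! - C(5,1)·8! + C(5,2)·7! - C(5,3)·6! + C(5,4)·5! - C(5,5)·4!
= 362880 - 201600 + 50400 - 7200 + 600 - 24
= 205056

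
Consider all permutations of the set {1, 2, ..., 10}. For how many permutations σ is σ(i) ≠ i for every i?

1334961

The number of derangements of 10 is !10 = Σ_{k=0}^{10} (-1)^k·10!/k!
= 10! - 10!/1! + 10!/2! - 10!/3! + 10!/4! - 10!/5! + 10!/6! - 10!/7! + 10!/8! - 10!/9! + 10!/10!
= 3628800 - 3628800 + 1814400 - 604800 + 151200 - 30240 + 5040 - 720 + 90 - 10 + 1
= 1334961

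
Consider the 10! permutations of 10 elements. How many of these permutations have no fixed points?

1334961

The number of derangements of 10 is !10 = Σ_{k=0}^{10} (-1)^k·10!/k!
= 10! - 10!/1! + 10!/2! - 10!/3! + 10!/4! - 10!/5! + 10!/6! - 10!/7! + 10!/8! - 10!/9! + 10!/10!
= 3628800 - 3628800 + 1814400 - 604800 + 151200 - 30240 + 5040 - 720 + 90 - 10 + 1
= 1334961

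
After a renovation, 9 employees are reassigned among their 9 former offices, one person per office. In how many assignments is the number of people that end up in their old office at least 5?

1339

# with exactly i fixed is C(9,i)·!(9-i); sum over i=5..9:
  i=5: C(9,5)·!4 = 126·9 = 1134
  i=6: C(9,6)·!3 = 84·2 = 168
  i=7: C(9,7)·!2 = 36·1 = 36
  i=8: C(9,8)·!1 = 9·0 = 0
  i=9: C(9,9)·!0 = 1·1 = 1
Total = 1339.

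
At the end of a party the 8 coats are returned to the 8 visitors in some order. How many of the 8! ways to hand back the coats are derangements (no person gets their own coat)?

!8 = 8! · Σ_{k=0}^{8} (-1)^k/k!
= 8! - 8!/1! + 8!/2! - 8!/3! + 8!/4! - 8!/5! + 8!/6! - 8!/7! + 8!/8!
= 40320 - 40320 + 20160 - 6720 + 1680 - 336 + 56 - 8 + 1
= 14833

14833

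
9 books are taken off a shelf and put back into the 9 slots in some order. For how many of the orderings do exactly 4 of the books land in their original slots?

5544

Pick the 4 fixed positions: C(9,4) = 126 ways.
The other 5 form a derangement: !5 = 44.
Total: 126 × 44 = 5544.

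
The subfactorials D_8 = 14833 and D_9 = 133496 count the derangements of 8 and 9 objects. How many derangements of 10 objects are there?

1334961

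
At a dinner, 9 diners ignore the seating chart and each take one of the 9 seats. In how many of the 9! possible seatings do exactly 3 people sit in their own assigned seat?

Pick the 3 fixed positions: C(9,3) = 84 ways.
The remaining 6 must be deranged: !6 = 265.
Total: 84 × 265 = 22260.

22260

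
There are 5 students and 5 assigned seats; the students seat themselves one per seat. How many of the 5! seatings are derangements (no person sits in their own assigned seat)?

44

By inclusion-exclusion, !5 = Σ (-1)^k · 5!/k! for k=0..5
= 5! - 5!/1! + 5!/2! - 5!/3! + 5!/4! - 5!/5!
= 120 - 120 + 60 - 20 + 5 - 1
= 44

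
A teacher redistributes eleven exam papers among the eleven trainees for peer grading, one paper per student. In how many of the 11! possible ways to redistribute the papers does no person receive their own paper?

14684570

The number of derangements of 11 is !11 = Σ_{k=0}^{11} (-1)^k·11!/k!
= 11! - 11!/1! + 11!/2! - 11!/3! + 11!/4! - 11!/5! + 11!/6! - 11!/7! + 11!/8! - 11!/9! + 11!/10! - 11!/11!
= 39916800 - 39916800 + 19958400 - 6652800 + 1663200 - 332640 + 55440 - 7920 + 990 - 110 + 11 - 1
= 14684570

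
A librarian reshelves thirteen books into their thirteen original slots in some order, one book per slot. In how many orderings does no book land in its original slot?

2290792932

The number of derangements of 13 is !13 = Σ_{k=0}^{13} (-1)^k·13!/k!
= 13! - 13!/1! + 13!/2! - 13!/3! + 13!/4! - 13!/5! + 13!/6! - 13!/7! + 13!/8! - 13!/9! + 13!/10! - 13!/11! + 13!/12! - 13!/13!
= 6227020800 - 6227020800 + 3113510400 - 1037836800 + 259459200 - 51891840 + 8648640 - 1235520 + 154440 - 17160 + 1716 - 156 + 13 - 1
= 2290792932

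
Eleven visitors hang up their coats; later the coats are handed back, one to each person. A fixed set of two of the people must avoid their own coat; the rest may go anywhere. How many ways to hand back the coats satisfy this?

33022080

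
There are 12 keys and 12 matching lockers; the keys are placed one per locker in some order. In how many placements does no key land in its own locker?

176214841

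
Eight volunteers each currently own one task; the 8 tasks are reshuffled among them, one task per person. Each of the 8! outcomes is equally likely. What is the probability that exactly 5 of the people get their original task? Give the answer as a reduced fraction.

1/360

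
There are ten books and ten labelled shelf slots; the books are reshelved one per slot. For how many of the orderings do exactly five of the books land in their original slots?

11088

Choose which 5 of the 10 are fixed: C(10,5) = 252.
The other 5 form a derangement: !5 = 44.
Total: 252 × 44 = 11088.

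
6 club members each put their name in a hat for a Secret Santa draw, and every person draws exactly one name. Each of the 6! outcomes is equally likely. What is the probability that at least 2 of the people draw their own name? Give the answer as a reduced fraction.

191/720

Favorable outcomes: Σ_{i≥2} C(6,i)·!(6-i) = 15·9 + 20·2 + 15·1 + 6·0 + 1·1 = 191.
Total outcomes: 6! = 720.
Probability = 191/720 = 191/720.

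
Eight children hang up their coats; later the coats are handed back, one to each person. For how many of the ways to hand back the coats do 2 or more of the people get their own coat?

10655

# with exactly i fixed is C(8,i)·!(8-i); sum over i=2..8:
  i=2: C(8,2)·!6 = 28·265 = 7420
  i=3: C(8,3)·!5 = 56·44 = 2464
  i=4: C(8,4)·!4 = 70·9 = 630
  i=5: C(8,5)·!3 = 56·2 = 112
  i=6: C(8,6)·!2 = 28·1 = 28
  i=7: C(8,7)·!1 = 8·0 = 0
  i=8: C(8,8)·!0 = 1·1 = 1
Total = 10655.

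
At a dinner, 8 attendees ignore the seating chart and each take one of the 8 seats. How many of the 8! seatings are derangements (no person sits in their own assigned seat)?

14833

Recurrence: !8 = 7·(!7 + !6).
!8 = 7·(1854 + 265) = 7·2119 = 14833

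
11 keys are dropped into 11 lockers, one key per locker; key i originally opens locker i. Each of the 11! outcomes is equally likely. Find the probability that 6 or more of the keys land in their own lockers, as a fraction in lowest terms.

Favorable outcomes: Σ_{i≥6} C(11,i)·!(11-i) = 462·44 + 330·9 + 165·2 + 55·1 + 11·0 + 1·1 = 23684.
Total outcomes: 11! = 39916800.
Probability = 23684/39916800 = 5921/9979200.

5921/9979200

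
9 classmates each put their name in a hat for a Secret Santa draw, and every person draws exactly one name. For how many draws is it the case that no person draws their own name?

133496

The subfactorial !9 = [9!/e] (nearest integer).
9! = 362880, and 362880/e ≈ 133496.09, so !9 = 133496.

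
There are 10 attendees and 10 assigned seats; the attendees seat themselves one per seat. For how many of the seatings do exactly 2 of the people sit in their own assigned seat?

667485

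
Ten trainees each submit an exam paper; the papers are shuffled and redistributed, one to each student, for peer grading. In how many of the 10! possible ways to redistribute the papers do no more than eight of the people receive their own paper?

3628799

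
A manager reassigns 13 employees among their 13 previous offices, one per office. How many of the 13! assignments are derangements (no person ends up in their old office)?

2290792932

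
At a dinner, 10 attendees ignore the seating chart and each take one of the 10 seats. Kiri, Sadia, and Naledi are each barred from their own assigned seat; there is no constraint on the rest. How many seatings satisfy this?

2656080

Let A_j be the event that the j-th constrained one is fixed. By inclusion-exclusion over the 3 events:
Σ_{j=0}^{3} (-1)^j C(3,j)(10-j)!
= C(3,0)·10! - C(3,1)·9! + C(3,2)·8! - C(3,3)·7!
= 3628800 - 1088640 + 120960 - 5040
= 2656080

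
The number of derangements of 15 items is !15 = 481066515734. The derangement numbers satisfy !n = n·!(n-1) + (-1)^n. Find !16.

!16 = 16·481066515734 + 1 = 7697064251745.

7697064251745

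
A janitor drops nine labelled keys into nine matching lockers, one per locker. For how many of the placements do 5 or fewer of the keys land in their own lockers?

# with exactly i fixed is C(9,i)·!(9-i); sum over i=0..5:
  i=0: C(9,0)·!9 = 1·133496 = 133496
  i=1: C(9,1)·!8 = 9·14833 = 133497
  i=2: C(9,2)·!7 = 36·1854 = 66744
  i=3: C(9,3)·!6 = 84·265 = 22260
  i=4: C(9,4)·!5 = 126·44 = 5544
  i=5: C(9,5)·!4 = 126·9 = 1134
Total = 362675.

362675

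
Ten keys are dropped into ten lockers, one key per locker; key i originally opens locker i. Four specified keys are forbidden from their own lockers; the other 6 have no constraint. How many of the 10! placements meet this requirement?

2399760

Inclusion-exclusion on the 4 forbidden self-matches:
Σ_{j=0}^{4} (-1)^j C(4,j)(10-j)!
= C(4,0)·10! - C(4,1)·9! + C(4,2)·8! - C(4,3)·7! + C(4,4)·6!
= 3628800 - 1451520 + 241920 - 20160 + 720
= 2399760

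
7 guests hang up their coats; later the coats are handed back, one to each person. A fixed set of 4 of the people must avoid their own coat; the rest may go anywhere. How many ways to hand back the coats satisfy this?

2790

Let A_j be the event that the j-th constrained one is fixed. By inclusion-exclusion over the 4 events:
Σ_{j=0}^{4} (-1)^j C(4,j)(7-j)!
= C(4,0)·7! - C(4,1)·6! + C(4,2)·5! - C(4,3)·4! + C(4,4)·3!
= 5040 - 2880 + 720 - 96 + 6
= 2790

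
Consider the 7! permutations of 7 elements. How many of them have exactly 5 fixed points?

21

Pick the 5 fixed positions: C(7,5) = 21 ways.
The other 2 form a derangement: !2 = 1.
Total: 21 × 1 = 21.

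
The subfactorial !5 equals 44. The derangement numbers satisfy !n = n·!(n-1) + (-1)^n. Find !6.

!6 = 6·44 + 1 = 265.

265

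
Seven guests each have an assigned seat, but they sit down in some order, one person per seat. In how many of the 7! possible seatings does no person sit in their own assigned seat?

1854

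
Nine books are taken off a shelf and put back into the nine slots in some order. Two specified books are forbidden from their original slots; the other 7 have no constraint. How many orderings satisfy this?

Inclusion-exclusion on the 2 forbidden self-matches:
Σ_{j=0}^{2} (-1)^j C(2,j)(9-j)!
= C(2,0)·9! - C(2,1)·8! + C(2,2)·7!
= 362880 - 80640 + 5040
= 287280

287280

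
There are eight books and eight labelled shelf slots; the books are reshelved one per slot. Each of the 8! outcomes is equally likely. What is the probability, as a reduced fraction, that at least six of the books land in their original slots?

Favorable outcomes: Σ_{i≥6} C(8,i)·!(8-i) = 28·1 + 8·0 + 1·1 = 29.
Total outcomes: 8! = 40320.
Probability = 29/40320 = 29/40320.

29/40320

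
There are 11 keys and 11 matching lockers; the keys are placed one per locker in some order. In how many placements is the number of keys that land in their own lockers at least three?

# with exactly i fixed is C(11,i)·!(11-i); sum over i=3..11:
  i=3: C(11,3)·!8 = 165·14833 = 2447445
  i=4: C(11,4)·!7 = 330·1854 = 611820
  i=5: C(11,5)·!6 = 462·265 = 122430
  i=6: C(11,6)·!5 = 462·44 = 20328
  i=7: C(11,7)·!4 = 330·9 = 2970
  i=8: C(11,8)·!3 = 165·2 = 330
  i=9: C(11,9)·!2 = 55·1 = 55
  i=10: C(11,10)·!1 = 11·0 = 0
  i=11: C(11,11)·!0 = 1·1 = 1
Total = 3205379.

3205379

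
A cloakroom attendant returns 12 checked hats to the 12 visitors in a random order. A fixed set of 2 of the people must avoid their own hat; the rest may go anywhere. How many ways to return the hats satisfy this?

Let A_j be the event that the j-th constrained one is fixed. By inclusion-exclusion over the 2 events:
Σ_{j=0}^{2} (-1)^j C(2,j)(12-j)!
= C(2,0)·12! - C(2,1)·11! + C(2,2)·10!
= 479001600 - 79833600 + 3628800
= 402796800

402796800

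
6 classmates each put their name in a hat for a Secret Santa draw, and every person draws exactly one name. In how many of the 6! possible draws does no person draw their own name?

265

By inclusion-exclusion, !6 = Σ (-1)^k · 6!/k! for k=0..6
= 6! - 6!/1! + 6!/2! - 6!/3! + 6!/4! - 6!/5! + 6!/6!
= 720 - 720 + 360 - 120 + 30 - 6 + 1
= 265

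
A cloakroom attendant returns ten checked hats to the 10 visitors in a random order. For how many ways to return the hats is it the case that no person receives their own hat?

1334961

Recurrence: !10 = 10·!9 + (-1)^10.
!10 = 10·133496 + 1 = 1334961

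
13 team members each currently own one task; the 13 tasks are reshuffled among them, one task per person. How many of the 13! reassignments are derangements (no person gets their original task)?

2290792932

!13 = 13! · Σ_{k=0}^{13} (-1)^k/k!
= 13! - 13!/1! + 13!/2! - 13!/3! + 13!/4! - 13!/5! + 13!/6! - 13!/7! + 13!/8! - 13!/9! + 13!/10! - 13!/11! + 13!/12! - 13!/13!
= 6227020800 - 6227020800 + 3113510400 - 1037836800 + 259459200 - 51891840 + 8648640 - 1235520 + 154440 - 17160 + 1716 - 156 + 13 - 1
= 2290792932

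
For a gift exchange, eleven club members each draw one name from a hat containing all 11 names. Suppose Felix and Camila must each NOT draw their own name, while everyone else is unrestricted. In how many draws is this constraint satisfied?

33022080

Let A_j be the event that the j-th constrained one is fixed. By inclusion-exclusion over the 2 events:
Σ_{j=0}^{2} (-1)^j C(2,j)(11-j)!
= C(2,0)·11! - C(2,1)·10! + C(2,2)·9!
= 39916800 - 7257600 + 362880
= 33022080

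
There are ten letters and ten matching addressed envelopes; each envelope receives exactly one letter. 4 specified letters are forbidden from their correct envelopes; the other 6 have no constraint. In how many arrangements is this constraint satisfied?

Inclusion-exclusion on the 4 forbidden self-matches:
Σ_{j=0}^{4} (-1)^j C(4,j)(10-j)!
= C(4,0)·10! - C(4,1)·9! + C(4,2)·8! - C(4,3)·7! + C(4,4)·6!
= 3628800 - 1451520 + 241920 - 20160 + 720
= 2399760

2399760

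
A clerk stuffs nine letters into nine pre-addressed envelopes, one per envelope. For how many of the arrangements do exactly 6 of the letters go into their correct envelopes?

168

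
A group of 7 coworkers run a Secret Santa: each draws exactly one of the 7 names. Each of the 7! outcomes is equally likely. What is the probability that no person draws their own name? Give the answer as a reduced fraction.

103/280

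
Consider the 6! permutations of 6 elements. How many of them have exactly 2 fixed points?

135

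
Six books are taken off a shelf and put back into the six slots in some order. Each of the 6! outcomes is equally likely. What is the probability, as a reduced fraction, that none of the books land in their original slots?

53/144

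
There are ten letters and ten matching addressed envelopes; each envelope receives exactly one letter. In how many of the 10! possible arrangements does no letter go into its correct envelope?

1334961

The number of derangements of 10 is !10 = Σ_{k=0}^{10} (-1)^k·10!/k!
= 10! - 10!/1! + 10!/2! - 10!/3! + 10!/4! - 10!/5! + 10!/6! - 10!/7! + 10!/8! - 10!/9! + 10!/10!
= 3628800 - 3628800 + 1814400 - 604800 + 151200 - 30240 + 5040 - 720 + 90 - 10 + 1
= 1334961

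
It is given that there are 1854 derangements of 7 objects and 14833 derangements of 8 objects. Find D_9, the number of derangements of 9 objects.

D_9 = (9-1)·(D_8 + D_7) = 8·(14833 + 1854) = 8·16687 = 133496.

133496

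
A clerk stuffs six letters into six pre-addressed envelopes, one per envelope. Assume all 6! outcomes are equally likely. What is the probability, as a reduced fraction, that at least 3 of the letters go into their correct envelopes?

7/90

Favorable outcomes: Σ_{i≥3} C(6,i)·!(6-i) = 20·2 + 15·1 + 6·0 + 1·1 = 56.
Total outcomes: 6! = 720.
Probability = 56/720 = 7/90.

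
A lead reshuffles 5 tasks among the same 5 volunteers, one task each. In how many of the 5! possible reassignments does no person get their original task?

By inclusion-exclusion, !5 = Σ (-1)^k · 5!/k! for k=0..5
= 5! - 5!/1! + 5!/2! - 5!/3! + 5!/4! - 5!/5!
= 120 - 120 + 60 - 20 + 5 - 1
= 44

44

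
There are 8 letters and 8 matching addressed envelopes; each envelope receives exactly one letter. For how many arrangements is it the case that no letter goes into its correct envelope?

By inclusion-exclusion, !8 = Σ (-1)^k · 8!/k! for k=0..8
= 8! - 8!/1! + 8!/2! - 8!/3! + 8!/4! - 8!/5! + 8!/6! - 8!/7! + 8!/8!
= 40320 - 40320 + 20160 - 6720 + 1680 - 336 + 56 - 8 + 1
= 14833

14833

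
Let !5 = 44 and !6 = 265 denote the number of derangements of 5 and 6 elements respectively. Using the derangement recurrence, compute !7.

!7 = (7-1)·(!6 + !5) = 6·(265 + 44) = 6·309 = 1854.

1854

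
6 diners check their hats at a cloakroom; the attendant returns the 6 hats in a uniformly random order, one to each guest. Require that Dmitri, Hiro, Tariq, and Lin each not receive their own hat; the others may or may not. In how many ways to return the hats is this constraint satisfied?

362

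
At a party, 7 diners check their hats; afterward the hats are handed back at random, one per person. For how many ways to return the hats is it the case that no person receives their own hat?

The number of derangements of 7 is !7 = Σ_{k=0}^{7} (-1)^k·7!/k!
= 7! - 7!/1! + 7!/2! - 7!/3! + 7!/4! - 7!/5! + 7!/6! - 7!/7!
= 5040 - 5040 + 2520 - 840 + 210 - 42 + 7 - 1
= 1854

1854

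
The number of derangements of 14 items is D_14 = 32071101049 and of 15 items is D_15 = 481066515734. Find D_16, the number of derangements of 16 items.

7697064251745

D_16 = (16-1)·(D_15 + D_14) = 15·(481066515734 + 32071101049) = 15·513137616783 = 7697064251745.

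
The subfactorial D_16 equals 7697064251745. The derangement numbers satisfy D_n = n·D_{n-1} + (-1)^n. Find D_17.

130850092279664

D_17 = 17·7697064251745 - 1 = 130850092279664.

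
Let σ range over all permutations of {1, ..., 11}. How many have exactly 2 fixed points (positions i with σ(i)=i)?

Pick the 2 fixed positions: C(11,2) = 55 ways.
The remaining 9 must be deranged: !9 = 133496.
Total: 55 × 133496 = 7342280.

7342280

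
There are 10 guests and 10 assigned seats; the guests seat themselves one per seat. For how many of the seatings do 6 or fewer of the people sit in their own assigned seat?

3628514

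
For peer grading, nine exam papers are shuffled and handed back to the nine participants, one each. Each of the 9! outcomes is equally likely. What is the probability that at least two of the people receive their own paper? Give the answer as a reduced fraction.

Favorable outcomes: Σ_{i≥2} C(9,i)·!(9-i) = 36·1854 + 84·265 + 126·44 + 126·9 + 84·2 + 36·1 + 9·0 + 1·1 = 95887.
Total outcomes: 9! = 362880.
Probability = 95887/362880 = 95887/362880.

95887/362880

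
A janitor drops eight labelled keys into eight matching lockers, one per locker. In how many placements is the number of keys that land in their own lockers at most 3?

39549

# with exactly i fixed is C(8,i)·!(8-i); sum over i=0..3:
  i=0: C(8,0)·!8 = 1·14833 = 14833
  i=1: C(8,1)·!7 = 8·1854 = 14832
  i=2: C(8,2)·!6 = 28·265 = 7420
  i=3: C(8,3)·!5 = 56·44 = 2464
Total = 39549.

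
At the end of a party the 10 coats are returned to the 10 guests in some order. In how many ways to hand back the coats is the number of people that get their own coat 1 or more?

Sum C(10,i)·!(10-i) for i = 1..10:
  i=1: C(10,1)·!9 = 10·133496 = 1334960
  i=2: C(10,2)·!8 = 45·14833 = 667485
  i=3: C(10,3)·!7 = 120·1854 = 222480
  i=4: C(10,4)·!6 = 210·265 = 55650
  i=5: C(10,5)·!5 = 252·44 = 11088
  i=6: C(10,6)·!4 = 210·9 = 1890
  i=7: C(10,7)·!3 = 120·2 = 240
  i=8: C(10,8)·!2 = 45·1 = 45
  i=9: C(10,9)·!1 = 10·0 = 0
  i=10: C(10,10)·!0 = 1·1 = 1
Total = 2293839.

2293839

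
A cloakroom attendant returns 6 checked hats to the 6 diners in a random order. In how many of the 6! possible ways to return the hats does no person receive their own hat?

265

!6 is the nearest integer to 6!/e.
6! = 720, and 720/e ≈ 264.87, so !6 = 265.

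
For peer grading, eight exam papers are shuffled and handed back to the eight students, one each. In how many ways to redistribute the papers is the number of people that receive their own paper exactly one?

Choose which one of the 8 is fixed: C(8,1) = 8.
The remaining 7 must be deranged: !7 = 1854.
Total: 8 × 1854 = 14832.

14832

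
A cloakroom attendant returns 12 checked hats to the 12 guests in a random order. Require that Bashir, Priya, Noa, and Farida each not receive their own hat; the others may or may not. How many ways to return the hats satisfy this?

339696000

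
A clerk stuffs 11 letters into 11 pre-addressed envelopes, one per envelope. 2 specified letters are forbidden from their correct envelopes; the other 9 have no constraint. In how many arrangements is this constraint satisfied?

Let A_j be the event that the j-th constrained one is fixed. By inclusion-exclusion over the 2 events:
Σ_{j=0}^{2} (-1)^j C(2,j)(11-j)!
= C(2,0)·11! - C(2,1)·10! + C(2,2)·9!
= 39916800 - 7257600 + 362880
= 33022080

33022080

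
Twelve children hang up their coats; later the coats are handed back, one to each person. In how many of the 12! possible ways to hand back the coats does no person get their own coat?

176214841

The number of derangements of 12 is !12 = Σ_{k=0}^{12} (-1)^k·12!/k!
= 12! - 12!/1! + 12!/2! - 12!/3! + 12!/4! - 12!/5! + 12!/6! - 12!/7! + 12!/8! - 12!/9! + 12!/10! - 12!/11! + 12!/12!
= 479001600 - 479001600 + 239500800 - 79833600 + 19958400 - 3991680 + 665280 - 95040 + 11880 - 1320 + 132 - 12 + 1
= 176214841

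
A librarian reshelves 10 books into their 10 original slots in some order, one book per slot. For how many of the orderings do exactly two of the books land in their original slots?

667485

Pick the 2 fixed positions: C(10,2) = 45 ways.
The remaining 8 must be deranged: !8 = 14833.
Total: 45 × 14833 = 667485.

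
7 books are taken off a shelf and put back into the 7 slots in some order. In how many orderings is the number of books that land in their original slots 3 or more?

407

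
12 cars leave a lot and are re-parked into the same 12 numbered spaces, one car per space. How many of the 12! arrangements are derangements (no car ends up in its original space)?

176214841

!12 is the nearest integer to 12!/e.
12! = 479001600, and 479001600/e ≈ 176214840.93, so !12 = 176214841.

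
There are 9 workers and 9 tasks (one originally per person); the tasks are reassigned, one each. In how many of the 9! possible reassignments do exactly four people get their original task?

Pick the 4 fixed positions: C(9,4) = 126 ways.
The remaining 5 must be deranged: !5 = 44.
Total: 126 × 44 = 5544.

5544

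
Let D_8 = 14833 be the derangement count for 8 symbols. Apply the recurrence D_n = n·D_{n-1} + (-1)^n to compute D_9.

D_9 = 9·14833 - 1 = 133496.

133496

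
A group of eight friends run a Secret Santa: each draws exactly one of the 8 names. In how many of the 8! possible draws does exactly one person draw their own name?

14832

Pick the single fixed position: C(8,1) = 8 ways.
The other 7 form a derangement: !7 = 1854.
Total: 8 × 1854 = 14832.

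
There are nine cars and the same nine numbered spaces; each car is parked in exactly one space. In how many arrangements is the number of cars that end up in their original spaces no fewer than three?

# with exactly i fixed is C(9,i)·!(9-i); sum over i=3..9:
  i=3: C(9,3)·!6 = 84·265 = 22260
  i=4: C(9,4)·!5 = 126·44 = 5544
  i=5: C(9,5)·!4 = 126·9 = 1134
  i=6: C(9,6)·!3 = 84·2 = 168
  i=7: C(9,7)·!2 = 36·1 = 36
  i=8: C(9,8)·!1 = 9·0 = 0
  i=9: C(9,9)·!0 = 1·1 = 1
Total = 29143.

29143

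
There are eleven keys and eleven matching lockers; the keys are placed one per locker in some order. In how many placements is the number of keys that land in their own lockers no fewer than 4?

757934

# with exactly i fixed is C(11,i)·!(11-i); sum over i=4..11:
  i=4: C(11,4)·!7 = 330·1854 = 611820
  i=5: C(11,5)·!6 = 462·265 = 122430
  i=6: C(11,6)·!5 = 462·44 = 20328
  i=7: C(11,7)·!4 = 330·9 = 2970
  i=8: C(11,8)·!3 = 165·2 = 330
  i=9: C(11,9)·!2 = 55·1 = 55
  i=10: C(11,10)·!1 = 11·0 = 0
  i=11: C(11,11)·!0 = 1·1 = 1
Total = 757934.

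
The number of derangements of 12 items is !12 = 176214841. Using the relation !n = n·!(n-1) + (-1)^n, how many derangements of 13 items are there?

2290792932

!13 = 13·176214841 - 1 = 2290792932.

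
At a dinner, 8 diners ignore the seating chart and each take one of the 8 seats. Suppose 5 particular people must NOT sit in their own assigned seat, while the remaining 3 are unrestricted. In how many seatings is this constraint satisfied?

21234

Inclusion-exclusion on the 5 forbidden self-matches:
Σ_{j=0}^{5} (-1)^j C(5,j)(8-j)!
= C(5,0)·8! - C(5,1)·7! + C(5,2)·6! - C(5,3)·5! + C(5,4)·4! - C(5,5)·3!
= 40320 - 25200 + 7200 - 1200 + 120 - 6
= 21234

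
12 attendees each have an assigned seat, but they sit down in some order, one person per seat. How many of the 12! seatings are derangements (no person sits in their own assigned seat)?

176214841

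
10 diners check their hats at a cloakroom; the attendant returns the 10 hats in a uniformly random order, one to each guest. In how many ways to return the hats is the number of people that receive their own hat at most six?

# with exactly i fixed is C(10,i)·!(10-i); sum over i=0..6:
  i=0: C(10,0)·!10 = 1·1334961 = 1334961
  i=1: C(10,1)·!9 = 10·133496 = 1334960
  i=2: C(10,2)·!8 = 45·14833 = 667485
  i=3: C(10,3)·!7 = 120·1854 = 222480
  i=4: C(10,4)·!6 = 210·265 = 55650
  i=5: C(10,5)·!5 = 252·44 = 11088
  i=6: C(10,6)·!4 = 210·9 = 1890
Total = 3628514.

3628514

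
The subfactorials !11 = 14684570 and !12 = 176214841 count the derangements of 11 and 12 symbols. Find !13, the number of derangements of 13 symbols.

2290792932

!13 = (13-1)·(!12 + !11) = 12·(176214841 + 14684570) = 12·190899411 = 2290792932.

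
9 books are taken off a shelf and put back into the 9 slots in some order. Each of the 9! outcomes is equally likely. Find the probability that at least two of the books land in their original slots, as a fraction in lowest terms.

95887/362880

Favorable outcomes: Σ_{i≥2} C(9,i)·!(9-i) = 36·1854 + 84·265 + 126·44 + 126·9 + 84·2 + 36·1 + 9·0 + 1·1 = 95887.
Total outcomes: 9! = 362880.
Probability = 95887/362880 = 95887/362880.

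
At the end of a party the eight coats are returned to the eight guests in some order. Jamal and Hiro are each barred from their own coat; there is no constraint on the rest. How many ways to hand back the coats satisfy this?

Inclusion-exclusion on the 2 forbidden self-matches:
Σ_{j=0}^{2} (-1)^j C(2,j)(8-j)!
= C(2,0)·8! - C(2,1)·7! + C(2,2)·6!
= 40320 - 10080 + 720
= 30960

30960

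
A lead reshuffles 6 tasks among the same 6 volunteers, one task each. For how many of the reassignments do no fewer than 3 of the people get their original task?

56

Sum C(6,i)·!(6-i) for i = 3..6:
  i=3: C(6,3)·!3 = 20·2 = 40
  i=4: C(6,4)·!2 = 15·1 = 15
  i=5: C(6,5)·!1 = 6·0 = 0
  i=6: C(6,6)·!0 = 1·1 = 1
Total = 56.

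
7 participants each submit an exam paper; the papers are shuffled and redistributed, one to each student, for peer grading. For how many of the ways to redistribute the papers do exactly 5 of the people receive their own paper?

Pick the 5 fixed positions: C(7,5) = 21 ways.
The remaining 2 must be deranged: !2 = 1.
Total: 21 × 1 = 21.

21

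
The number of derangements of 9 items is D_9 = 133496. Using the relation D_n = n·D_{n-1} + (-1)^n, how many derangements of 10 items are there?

D_10 = 10·133496 + 1 = 1334961.

1334961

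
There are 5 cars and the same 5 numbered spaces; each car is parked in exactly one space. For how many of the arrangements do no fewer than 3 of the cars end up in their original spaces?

Sum C(5,i)·!(5-i) for i = 3..5:
  i=3: C(5,3)·!2 = 10·1 = 10
  i=4: C(5,4)·!1 = 5·0 = 0
  i=5: C(5,5)·!0 = 1·1 = 1
Total = 11.

11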